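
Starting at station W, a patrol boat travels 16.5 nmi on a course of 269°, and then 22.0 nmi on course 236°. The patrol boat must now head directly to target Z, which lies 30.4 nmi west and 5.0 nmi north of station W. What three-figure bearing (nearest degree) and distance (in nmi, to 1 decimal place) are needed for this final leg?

014°, 18.1 nmi

Leg 1 (269°, 16.5 nmi): east 16.5 sin 269° = -16.50, north 16.5 cos 269° = -0.29
Leg 2 (236°, 22.0 nmi): east 22.0 sin 236° = -18.24, north 22.0 cos 236° = -12.30
Current position: (-34.74, -12.59). Target: (-30.4, 5.0). Remaining: Δeast = 4.34, Δnorth = 17.59.
Bearing = atan2(4.34, 17.59) mod 360° = 13.85°; distance = √((4.34)² + (17.59)²) = 18.117 nmi.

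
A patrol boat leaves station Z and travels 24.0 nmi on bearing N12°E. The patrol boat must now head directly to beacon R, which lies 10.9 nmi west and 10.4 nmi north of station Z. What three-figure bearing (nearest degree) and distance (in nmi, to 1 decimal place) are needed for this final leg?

Leg 1 (N12°E, 24.0 nmi): east 24.0 sin 12° = 4.99, north 24.0 cos 12° = 23.48
Current position: (4.99, 23.48). Target: (-10.9, 10.4). Remaining: Δeast = -15.89, Δnorth = -13.08.
Bearing = atan2(-15.89, -13.08) mod 360° = 230.55°; distance = √((-15.89)² + (-13.08)²) = 20.578 nmi.

231°, 20.6 nmi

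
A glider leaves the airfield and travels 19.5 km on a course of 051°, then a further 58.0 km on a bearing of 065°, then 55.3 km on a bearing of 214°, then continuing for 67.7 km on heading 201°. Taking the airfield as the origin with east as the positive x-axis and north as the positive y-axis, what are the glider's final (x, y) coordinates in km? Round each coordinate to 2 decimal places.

(12.54, -72.27)

Leg 1 (051°, 19.5 km): east 19.5 sin 51° = 15.15, north 19.5 cos 51° = 12.27
Leg 2 (065°, 58.0 km): east 58.0 sin 65° = 52.57, north 58.0 cos 65° = 24.51
Leg 3 (214°, 55.3 km): east 55.3 sin 214° = -30.92, north 55.3 cos 214° = -45.85
Leg 4 (201°, 67.7 km): east 67.7 sin 201° = -24.26, north 67.7 cos 201° = -63.20
Summing: 12.54 km east, -72.27 km north → (12.54, -72.27).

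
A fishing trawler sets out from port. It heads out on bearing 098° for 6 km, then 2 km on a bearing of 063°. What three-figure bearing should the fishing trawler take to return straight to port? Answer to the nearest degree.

269°

Leg 1 (098°, 6 km): east 6 sin 98° = 5.94, north 6 cos 98° = -0.84
Leg 2 (063°, 2 km): east 2 sin 63° = 1.78, north 2 cos 63° = 0.91
Net displacement: 7.72 east, 0.07 north. Direction back to start is (-7.72, -0.07): bearing = atan2(-7.72, -0.07) mod 360° = 269.46° ≈ 269°.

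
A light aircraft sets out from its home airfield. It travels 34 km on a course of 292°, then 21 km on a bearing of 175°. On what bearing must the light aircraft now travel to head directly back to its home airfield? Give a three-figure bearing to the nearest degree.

075°

Leg 1 (292°, 34 km): east 34 sin 292° = -31.52, north 34 cos 292° = 12.74
Leg 2 (175°, 21 km): east 21 sin 175° = 1.83, north 21 cos 175° = -20.92
Net displacement: -29.69 east, -8.18 north. Direction back to start is (29.69, 8.18): bearing = atan2(29.69, 8.18) mod 360° = 74.59° ≈ 075°.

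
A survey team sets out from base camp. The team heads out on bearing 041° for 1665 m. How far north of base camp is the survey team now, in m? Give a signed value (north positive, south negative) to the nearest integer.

Leg 1 (041°, 1665 m): east 1665 sin 41° = 1092.34, north 1665 cos 41° = 1256.59
Net north component: 1256.59 m.

1257 m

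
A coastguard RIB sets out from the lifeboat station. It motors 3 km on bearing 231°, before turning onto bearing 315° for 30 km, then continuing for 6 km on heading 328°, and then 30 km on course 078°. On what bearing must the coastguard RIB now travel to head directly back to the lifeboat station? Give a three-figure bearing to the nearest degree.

Leg 1 (231°, 3 km): east 3 sin 231° = -2.33, north 3 cos 231° = -1.89
Leg 2 (315°, 30 km): east 30 sin 315° = -21.21, north 30 cos 315° = 21.21
Leg 3 (328°, 6 km): east 6 sin 328° = -3.18, north 6 cos 328° = 5.09
Leg 4 (078°, 30 km): east 30 sin 78° = 29.34, north 30 cos 78° = 6.24
Net displacement: 2.62 east, 30.65 north. Direction back to start is (-2.62, -30.65): bearing = atan2(-2.62, -30.65) mod 360° = 184.89° ≈ 185°.

185°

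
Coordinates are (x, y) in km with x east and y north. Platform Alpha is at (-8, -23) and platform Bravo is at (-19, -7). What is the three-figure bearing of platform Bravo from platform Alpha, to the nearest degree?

Δeast = -19 − -8 = -11.00; Δnorth = -7 − -23 = 16.00.
Bearing = atan2(Δeast, Δnorth) mod 360° = 325.49° ≈ 325°.

325°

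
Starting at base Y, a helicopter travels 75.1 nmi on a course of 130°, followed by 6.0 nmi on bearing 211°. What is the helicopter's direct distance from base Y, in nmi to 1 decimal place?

76.3 nmi

Leg 1 (130°, 75.1 nmi): east 75.1 sin 130° = 57.53, north 75.1 cos 130° = -48.27
Leg 2 (211°, 6.0 nmi): east 6.0 sin 211° = -3.09, north 6.0 cos 211° = -5.14
Net: 54.44 east, -53.42 north. Distance = √((54.44)² + (-53.42)²) = 76.269 nmi.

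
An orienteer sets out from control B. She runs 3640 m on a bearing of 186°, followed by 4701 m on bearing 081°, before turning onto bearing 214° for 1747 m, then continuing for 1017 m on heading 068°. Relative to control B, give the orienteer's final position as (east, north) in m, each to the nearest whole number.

(4229, -3952)

Leg 1 (186°, 3640 m): east 3640 sin 186° = -380.48, north 3640 cos 186° = -3620.06
Leg 2 (081°, 4701 m): east 4701 sin 81° = 4643.12, north 4701 cos 81° = 735.40
Leg 3 (214°, 1747 m): east 1747 sin 214° = -976.91, north 1747 cos 214° = -1448.33
Leg 4 (068°, 1017 m): east 1017 sin 68° = 942.95, north 1017 cos 68° = 380.97
Summing: 4228.68 m east, -3952.02 m north → (4229, -3952).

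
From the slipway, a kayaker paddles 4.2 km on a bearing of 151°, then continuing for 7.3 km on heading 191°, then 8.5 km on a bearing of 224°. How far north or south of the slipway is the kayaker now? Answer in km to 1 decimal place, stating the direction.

17.0 km south

Leg 1 (151°, 4.2 km): east 4.2 sin 151° = 2.04, north 4.2 cos 151° = -3.67
Leg 2 (191°, 7.3 km): east 7.3 sin 191° = -1.39, north 7.3 cos 191° = -7.17
Leg 3 (224°, 8.5 km): east 8.5 sin 224° = -5.90, north 8.5 cos 224° = -6.11
Net north component: -16.95 km.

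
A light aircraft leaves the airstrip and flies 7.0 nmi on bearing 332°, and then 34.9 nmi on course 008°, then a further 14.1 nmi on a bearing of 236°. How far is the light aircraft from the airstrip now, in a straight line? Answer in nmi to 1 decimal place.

Leg 1 (332°, 7.0 nmi): east 7.0 sin 332° = -3.29, north 7.0 cos 332° = 6.18
Leg 2 (008°, 34.9 nmi): east 34.9 sin 8° = 4.86, north 34.9 cos 8° = 34.56
Leg 3 (236°, 14.1 nmi): east 14.1 sin 236° = -11.69, north 14.1 cos 236° = -7.88
Net: -10.12 east, 32.86 north. Distance = √((-10.12)² + (32.86)²) = 34.379 nmi.

34.4 nmi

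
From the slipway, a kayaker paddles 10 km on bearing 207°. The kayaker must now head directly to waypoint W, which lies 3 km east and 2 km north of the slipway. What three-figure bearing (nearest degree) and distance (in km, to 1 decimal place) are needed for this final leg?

Leg 1 (207°, 10 km): east 10 sin 207° = -4.54, north 10 cos 207° = -8.91
Current position: (-4.54, -8.91). Target: (3, 2). Remaining: Δeast = 7.54, Δnorth = 10.91.
Bearing = atan2(7.54, 10.91) mod 360° = 34.65°; distance = √((7.54)² + (10.91)²) = 13.262 km.

035°, 13.3 km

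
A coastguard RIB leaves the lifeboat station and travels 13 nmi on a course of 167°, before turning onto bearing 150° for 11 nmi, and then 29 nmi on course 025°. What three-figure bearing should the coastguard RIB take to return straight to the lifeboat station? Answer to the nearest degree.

Leg 1 (167°, 13 nmi): east 13 sin 167° = 2.92, north 13 cos 167° = -12.67
Leg 2 (150°, 11 nmi): east 11 sin 150° = 5.50, north 11 cos 150° = -9.53
Leg 3 (025°, 29 nmi): east 29 sin 25° = 12.26, north 29 cos 25° = 26.28
Net displacement: 20.68 east, 4.09 north. Direction back to start is (-20.68, -4.09): bearing = atan2(-20.68, -4.09) mod 360° = 258.81° ≈ 259°.

259°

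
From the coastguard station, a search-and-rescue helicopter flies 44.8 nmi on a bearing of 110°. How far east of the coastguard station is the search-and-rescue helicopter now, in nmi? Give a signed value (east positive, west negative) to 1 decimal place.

42.1 nmi

Leg 1 (110°, 44.8 nmi): east 44.8 sin 110° = 42.10, north 44.8 cos 110° = -15.32
Net east component: 42.10 nmi.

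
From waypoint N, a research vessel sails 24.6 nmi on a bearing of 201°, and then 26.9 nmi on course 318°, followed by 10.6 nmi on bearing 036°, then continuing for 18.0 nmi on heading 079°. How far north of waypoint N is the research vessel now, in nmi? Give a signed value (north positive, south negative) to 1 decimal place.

Leg 1 (201°, 24.6 nmi): east 24.6 sin 201° = -8.82, north 24.6 cos 201° = -22.97
Leg 2 (318°, 26.9 nmi): east 26.9 sin 318° = -18.00, north 26.9 cos 318° = 19.99
Leg 3 (036°, 10.6 nmi): east 10.6 sin 36° = 6.23, north 10.6 cos 36° = 8.58
Leg 4 (079°, 18.0 nmi): east 18.0 sin 79° = 17.67, north 18.0 cos 79° = 3.43
Net north component: 9.03 nmi.

9.0 nmi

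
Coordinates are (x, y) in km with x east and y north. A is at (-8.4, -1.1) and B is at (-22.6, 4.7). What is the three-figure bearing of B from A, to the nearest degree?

Δeast = -22.6 − -8.4 = -14.20; Δnorth = 4.7 − -1.1 = 5.80.
Bearing = atan2(Δeast, Δnorth) mod 360° = 292.22° ≈ 292°.

292°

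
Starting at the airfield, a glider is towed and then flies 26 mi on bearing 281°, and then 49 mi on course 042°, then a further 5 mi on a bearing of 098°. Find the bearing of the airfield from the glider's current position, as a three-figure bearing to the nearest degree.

197°

Leg 1 (281°, 26 mi): east 26 sin 281° = -25.52, north 26 cos 281° = 4.96
Leg 2 (042°, 49 mi): east 49 sin 42° = 32.79, north 49 cos 42° = 36.41
Leg 3 (098°, 5 mi): east 5 sin 98° = 4.95, north 5 cos 98° = -0.70
Net displacement: 12.22 east, 40.68 north. Direction back to start is (-12.22, -40.68): bearing = atan2(-12.22, -40.68) mod 360° = 196.72° ≈ 197°.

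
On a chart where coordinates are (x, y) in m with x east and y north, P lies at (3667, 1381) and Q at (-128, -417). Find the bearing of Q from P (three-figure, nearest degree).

245°

Δeast = -128 − 3667 = -3795.00; Δnorth = -417 − 1381 = -1798.00.
Bearing = atan2(Δeast, Δnorth) mod 360° = 244.65° ≈ 245°.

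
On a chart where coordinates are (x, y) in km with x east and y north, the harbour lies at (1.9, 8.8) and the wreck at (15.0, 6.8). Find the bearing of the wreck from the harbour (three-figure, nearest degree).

Δeast = 15.0 − 1.9 = 13.10; Δnorth = 6.8 − 8.8 = -2.00.
Bearing = atan2(Δeast, Δnorth) mod 360° = 98.68° ≈ 099°.

099°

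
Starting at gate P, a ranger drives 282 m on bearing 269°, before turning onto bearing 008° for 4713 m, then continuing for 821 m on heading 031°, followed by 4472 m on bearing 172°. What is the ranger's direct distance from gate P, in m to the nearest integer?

1701 m

Leg 1 (269°, 282 m): east 282 sin 269° = -281.96, north 282 cos 269° = -4.92
Leg 2 (008°, 4713 m): east 4713 sin 8° = 655.92, north 4713 cos 8° = 4667.13
Leg 3 (031°, 821 m): east 821 sin 31° = 422.85, north 821 cos 31° = 703.73
Leg 4 (172°, 4472 m): east 4472 sin 172° = 622.38, north 4472 cos 172° = -4428.48
Net: 1419.19 east, 937.47 north. Distance = √((1419.19)² + (937.47)²) = 1700.870 m.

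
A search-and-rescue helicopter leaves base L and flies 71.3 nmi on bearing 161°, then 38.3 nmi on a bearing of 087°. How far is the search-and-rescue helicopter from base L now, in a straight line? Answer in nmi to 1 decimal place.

Leg 1 (161°, 71.3 nmi): east 71.3 sin 161° = 23.21, north 71.3 cos 161° = -67.42
Leg 2 (087°, 38.3 nmi): east 38.3 sin 87° = 38.25, north 38.3 cos 87° = 2.00
Net: 61.46 east, -65.41 north. Distance = √((61.46)² + (-65.41)²) = 89.755 nmi.

89.8 nmi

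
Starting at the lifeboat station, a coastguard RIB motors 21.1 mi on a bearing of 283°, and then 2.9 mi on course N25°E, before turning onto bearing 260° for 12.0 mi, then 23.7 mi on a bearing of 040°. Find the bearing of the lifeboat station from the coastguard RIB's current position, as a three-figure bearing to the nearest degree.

Leg 1 (283°, 21.1 mi): east 21.1 sin 283° = -20.56, north 21.1 cos 283° = 4.75
Leg 2 (N25°E, 2.9 mi): east 2.9 sin 25° = 1.23, north 2.9 cos 25° = 2.63
Leg 3 (260°, 12.0 mi): east 12.0 sin 260° = -11.82, north 12.0 cos 260° = -2.08
Leg 4 (040°, 23.7 mi): east 23.7 sin 40° = 15.23, north 23.7 cos 40° = 18.16
Net displacement: -15.92 east, 23.45 north. Direction back to start is (15.92, -23.45): bearing = atan2(15.92, -23.45) mod 360° = 145.83° ≈ 146°.

146°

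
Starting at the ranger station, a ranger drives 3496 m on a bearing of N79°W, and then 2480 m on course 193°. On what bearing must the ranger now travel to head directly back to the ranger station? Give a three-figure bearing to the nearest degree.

066°

Leg 1 (N79°W, 3496 m): east 3496 sin 281° = -3431.77, north 3496 cos 281° = 667.07
Leg 2 (193°, 2480 m): east 2480 sin 193° = -557.88, north 2480 cos 193° = -2416.44
Net displacement: -3989.65 east, -1749.37 north. Direction back to start is (3989.65, 1749.37): bearing = atan2(3989.65, 1749.37) mod 360° = 66.32° ≈ 066°.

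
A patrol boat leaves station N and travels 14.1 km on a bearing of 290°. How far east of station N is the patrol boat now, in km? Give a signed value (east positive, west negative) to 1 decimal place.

Leg 1 (290°, 14.1 km): east 14.1 sin 290° = -13.25, north 14.1 cos 290° = 4.82
Net east component: -13.25 km.

-13.2 km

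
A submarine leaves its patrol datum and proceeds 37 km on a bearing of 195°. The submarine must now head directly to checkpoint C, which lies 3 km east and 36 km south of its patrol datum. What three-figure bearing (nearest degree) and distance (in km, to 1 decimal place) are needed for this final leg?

091°, 12.6 km

Leg 1 (195°, 37 km): east 37 sin 195° = -9.58, north 37 cos 195° = -35.74
Current position: (-9.58, -35.74). Target: (3, -36). Remaining: Δeast = 12.58, Δnorth = -0.26.
Bearing = atan2(12.58, -0.26) mod 360° = 91.19°; distance = √((12.58)² + (-0.26)²) = 12.579 km.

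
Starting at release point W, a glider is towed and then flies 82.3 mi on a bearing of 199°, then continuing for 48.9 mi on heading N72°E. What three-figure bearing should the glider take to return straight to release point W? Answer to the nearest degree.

343°

Leg 1 (199°, 82.3 mi): east 82.3 sin 199° = -26.79, north 82.3 cos 199° = -77.82
Leg 2 (N72°E, 48.9 mi): east 48.9 sin 72° = 46.51, north 48.9 cos 72° = 15.11
Net displacement: 19.71 east, -62.71 north. Direction back to start is (-19.71, 62.71): bearing = atan2(-19.71, 62.71) mod 360° = 342.55° ≈ 343°.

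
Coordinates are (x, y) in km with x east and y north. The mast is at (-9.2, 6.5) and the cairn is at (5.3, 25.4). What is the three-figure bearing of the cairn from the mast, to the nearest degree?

037°

Δeast = 5.3 − -9.2 = 14.50; Δnorth = 25.4 − 6.5 = 18.90.
Bearing = atan2(Δeast, Δnorth) mod 360° = 37.50° ≈ 037°.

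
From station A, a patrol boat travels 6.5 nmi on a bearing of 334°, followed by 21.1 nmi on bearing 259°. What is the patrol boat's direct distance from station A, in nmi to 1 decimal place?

23.6 nmi

Leg 1 (334°, 6.5 nmi): east 6.5 sin 334° = -2.85, north 6.5 cos 334° = 5.84
Leg 2 (259°, 21.1 nmi): east 21.1 sin 259° = -20.71, north 21.1 cos 259° = -4.03
Net: -23.56 east, 1.82 north. Distance = √((-23.56)² + (1.82)²) = 23.632 nmi.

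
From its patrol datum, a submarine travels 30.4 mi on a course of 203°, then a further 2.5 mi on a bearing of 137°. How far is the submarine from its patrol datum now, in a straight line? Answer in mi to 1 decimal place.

Leg 1 (203°, 30.4 mi): east 30.4 sin 203° = -11.88, north 30.4 cos 203° = -27.98
Leg 2 (137°, 2.5 mi): east 2.5 sin 137° = 1.70, north 2.5 cos 137° = -1.83
Net: -10.17 east, -29.81 north. Distance = √((-10.17)² + (-29.81)²) = 31.500 mi.

31.5 mi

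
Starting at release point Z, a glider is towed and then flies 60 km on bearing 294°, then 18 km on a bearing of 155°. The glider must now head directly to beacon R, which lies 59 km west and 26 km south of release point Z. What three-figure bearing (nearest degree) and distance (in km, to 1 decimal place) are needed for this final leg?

199°, 36.1 km

Leg 1 (294°, 60 km): east 60 sin 294° = -54.81, north 60 cos 294° = 24.40
Leg 2 (155°, 18 km): east 18 sin 155° = 7.61, north 18 cos 155° = -16.31
Current position: (-47.21, 8.09). Target: (-59, -26). Remaining: Δeast = -11.79, Δnorth = -34.09.
Bearing = atan2(-11.79, -34.09) mod 360° = 199.08°; distance = √((-11.79)² + (-34.09)²) = 36.073 km.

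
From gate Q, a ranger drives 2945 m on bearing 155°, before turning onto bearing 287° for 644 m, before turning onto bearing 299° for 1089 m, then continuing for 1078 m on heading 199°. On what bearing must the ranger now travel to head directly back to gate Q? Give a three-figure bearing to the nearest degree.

013°

Leg 1 (155°, 2945 m): east 2945 sin 155° = 1244.61, north 2945 cos 155° = -2669.08
Leg 2 (287°, 644 m): east 644 sin 287° = -615.86, north 644 cos 287° = 188.29
Leg 3 (299°, 1089 m): east 1089 sin 299° = -952.46, north 1089 cos 299° = 527.96
Leg 4 (199°, 1078 m): east 1078 sin 199° = -350.96, north 1078 cos 199° = -1019.27
Net displacement: -674.67 east, -2972.10 north. Direction back to start is (674.67, 2972.10): bearing = atan2(674.67, 2972.10) mod 360° = 12.79° ≈ 013°.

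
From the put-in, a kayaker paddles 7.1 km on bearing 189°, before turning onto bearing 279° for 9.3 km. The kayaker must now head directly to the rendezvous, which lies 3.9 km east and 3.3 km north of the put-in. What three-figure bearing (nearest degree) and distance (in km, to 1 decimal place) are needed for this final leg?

058°, 16.7 km

Leg 1 (189°, 7.1 km): east 7.1 sin 189° = -1.11, north 7.1 cos 189° = -7.01
Leg 2 (279°, 9.3 km): east 9.3 sin 279° = -9.19, north 9.3 cos 279° = 1.45
Current position: (-10.30, -5.56). Target: (3.9, 3.3). Remaining: Δeast = 14.20, Δnorth = 8.86.
Bearing = atan2(14.20, 8.86) mod 360° = 58.04°; distance = √((14.20)² + (8.86)²) = 16.733 km.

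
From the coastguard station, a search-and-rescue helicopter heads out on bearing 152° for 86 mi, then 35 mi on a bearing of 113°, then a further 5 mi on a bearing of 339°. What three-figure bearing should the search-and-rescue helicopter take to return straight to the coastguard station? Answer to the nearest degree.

Leg 1 (152°, 86 mi): east 86 sin 152° = 40.37, north 86 cos 152° = -75.93
Leg 2 (113°, 35 mi): east 35 sin 113° = 32.22, north 35 cos 113° = -13.68
Leg 3 (339°, 5 mi): east 5 sin 339° = -1.79, north 5 cos 339° = 4.67
Net displacement: 70.80 east, -84.94 north. Direction back to start is (-70.80, 84.94): bearing = atan2(-70.80, 84.94) mod 360° = 320.19° ≈ 320°.

320°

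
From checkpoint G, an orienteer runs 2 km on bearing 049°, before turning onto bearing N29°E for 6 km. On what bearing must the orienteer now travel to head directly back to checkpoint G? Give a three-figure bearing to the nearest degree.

Leg 1 (049°, 2 km): east 2 sin 49° = 1.51, north 2 cos 49° = 1.31
Leg 2 (N29°E, 6 km): east 6 sin 29° = 2.91, north 6 cos 29° = 5.25
Net displacement: 4.42 east, 6.56 north. Direction back to start is (-4.42, -6.56): bearing = atan2(-4.42, -6.56) mod 360° = 213.96° ≈ 214°.

214°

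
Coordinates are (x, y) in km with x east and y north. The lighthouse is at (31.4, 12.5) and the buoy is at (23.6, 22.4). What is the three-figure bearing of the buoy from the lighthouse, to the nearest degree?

Δeast = 23.6 − 31.4 = -7.80; Δnorth = 22.4 − 12.5 = 9.90.
Bearing = atan2(Δeast, Δnorth) mod 360° = 321.77° ≈ 322°.

322°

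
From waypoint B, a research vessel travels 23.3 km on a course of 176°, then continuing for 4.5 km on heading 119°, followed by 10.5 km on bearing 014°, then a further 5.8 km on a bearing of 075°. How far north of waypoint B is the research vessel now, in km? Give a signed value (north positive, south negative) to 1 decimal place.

Leg 1 (176°, 23.3 km): east 23.3 sin 176° = 1.63, north 23.3 cos 176° = -23.24
Leg 2 (119°, 4.5 km): east 4.5 sin 119° = 3.94, north 4.5 cos 119° = -2.18
Leg 3 (014°, 10.5 km): east 10.5 sin 14° = 2.54, north 10.5 cos 14° = 10.19
Leg 4 (075°, 5.8 km): east 5.8 sin 75° = 5.60, north 5.8 cos 75° = 1.50
Net north component: -13.74 km.

-13.7 km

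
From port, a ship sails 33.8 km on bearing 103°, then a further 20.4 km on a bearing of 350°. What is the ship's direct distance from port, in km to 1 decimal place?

31.9 km

Leg 1 (103°, 33.8 km): east 33.8 sin 103° = 32.93, north 33.8 cos 103° = -7.60
Leg 2 (350°, 20.4 km): east 20.4 sin 350° = -3.54, north 20.4 cos 350° = 20.09
Net: 29.39 east, 12.49 north. Distance = √((29.39)² + (12.49)²) = 31.934 km.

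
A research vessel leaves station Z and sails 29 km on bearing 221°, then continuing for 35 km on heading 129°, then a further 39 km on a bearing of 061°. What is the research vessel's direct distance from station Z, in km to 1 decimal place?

49.1 km

Leg 1 (221°, 29 km): east 29 sin 221° = -19.03, north 29 cos 221° = -21.89
Leg 2 (129°, 35 km): east 35 sin 129° = 27.20, north 35 cos 129° = -22.03
Leg 3 (061°, 39 km): east 39 sin 61° = 34.11, north 39 cos 61° = 18.91
Net: 42.28 east, -25.01 north. Distance = √((42.28)² + (-25.01)²) = 49.125 km.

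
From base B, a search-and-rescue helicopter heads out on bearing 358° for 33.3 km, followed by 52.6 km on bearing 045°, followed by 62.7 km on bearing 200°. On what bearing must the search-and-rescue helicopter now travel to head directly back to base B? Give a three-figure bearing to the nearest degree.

Leg 1 (358°, 33.3 km): east 33.3 sin 358° = -1.16, north 33.3 cos 358° = 33.28
Leg 2 (045°, 52.6 km): east 52.6 sin 45° = 37.19, north 52.6 cos 45° = 37.19
Leg 3 (200°, 62.7 km): east 62.7 sin 200° = -21.44, north 62.7 cos 200° = -58.92
Net displacement: 14.59 east, 11.55 north. Direction back to start is (-14.59, -11.55): bearing = atan2(-14.59, -11.55) mod 360° = 231.62° ≈ 232°.

232°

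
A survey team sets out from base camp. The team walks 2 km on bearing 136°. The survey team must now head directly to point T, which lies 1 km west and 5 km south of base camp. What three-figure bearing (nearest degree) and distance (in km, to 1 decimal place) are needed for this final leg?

214°, 4.3 km

Leg 1 (136°, 2 km): east 2 sin 136° = 1.39, north 2 cos 136° = -1.44
Current position: (1.39, -1.44). Target: (-1, -5). Remaining: Δeast = -2.39, Δnorth = -3.56.
Bearing = atan2(-2.39, -3.56) mod 360° = 213.86°; distance = √((-2.39)² + (-3.56)²) = 4.289 km.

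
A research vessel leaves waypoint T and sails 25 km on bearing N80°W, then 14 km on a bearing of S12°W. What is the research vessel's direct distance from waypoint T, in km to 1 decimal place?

29.1 km

Leg 1 (N80°W, 25 km): east 25 sin 280° = -24.62, north 25 cos 280° = 4.34
Leg 2 (S12°W, 14 km): east 14 sin 192° = -2.91, north 14 cos 192° = -13.69
Net: -27.53 east, -9.35 north. Distance = √((-27.53)² + (-9.35)²) = 29.076 km.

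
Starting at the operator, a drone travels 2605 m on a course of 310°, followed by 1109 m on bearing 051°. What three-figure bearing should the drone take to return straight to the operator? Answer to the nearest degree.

154°

Leg 1 (310°, 2605 m): east 2605 sin 310° = -1995.55, north 2605 cos 310° = 1674.46
Leg 2 (051°, 1109 m): east 1109 sin 51° = 861.85, north 1109 cos 51° = 697.92
Net displacement: -1133.69 east, 2372.38 north. Direction back to start is (1133.69, -2372.38): bearing = atan2(1133.69, -2372.38) mod 360° = 154.46° ≈ 154°.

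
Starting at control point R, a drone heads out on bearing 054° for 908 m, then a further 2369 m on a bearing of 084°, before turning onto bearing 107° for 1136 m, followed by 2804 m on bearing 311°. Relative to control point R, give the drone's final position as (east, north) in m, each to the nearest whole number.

(2061, 2289)

Leg 1 (054°, 908 m): east 908 sin 54° = 734.59, north 908 cos 54° = 533.71
Leg 2 (084°, 2369 m): east 2369 sin 84° = 2356.02, north 2369 cos 84° = 247.63
Leg 3 (107°, 1136 m): east 1136 sin 107° = 1086.36, north 1136 cos 107° = -332.13
Leg 4 (311°, 2804 m): east 2804 sin 311° = -2116.21, north 2804 cos 311° = 1839.59
Summing: 2060.77 m east, 2288.79 m north → (2061, 2289).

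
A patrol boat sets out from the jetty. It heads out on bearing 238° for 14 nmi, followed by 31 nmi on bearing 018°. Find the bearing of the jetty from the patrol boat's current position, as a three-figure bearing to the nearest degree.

174°

Leg 1 (238°, 14 nmi): east 14 sin 238° = -11.87, north 14 cos 238° = -7.42
Leg 2 (018°, 31 nmi): east 31 sin 18° = 9.58, north 31 cos 18° = 29.48
Net displacement: -2.29 east, 22.06 north. Direction back to start is (2.29, -22.06): bearing = atan2(2.29, -22.06) mod 360° = 174.07° ≈ 174°.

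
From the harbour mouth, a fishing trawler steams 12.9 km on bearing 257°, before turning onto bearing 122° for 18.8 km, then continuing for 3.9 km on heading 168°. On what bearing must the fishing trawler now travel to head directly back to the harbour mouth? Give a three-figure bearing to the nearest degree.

Leg 1 (257°, 12.9 km): east 12.9 sin 257° = -12.57, north 12.9 cos 257° = -2.90
Leg 2 (122°, 18.8 km): east 18.8 sin 122° = 15.94, north 18.8 cos 122° = -9.96
Leg 3 (168°, 3.9 km): east 3.9 sin 168° = 0.81, north 3.9 cos 168° = -3.81
Net displacement: 4.18 east, -16.68 north. Direction back to start is (-4.18, 16.68): bearing = atan2(-4.18, 16.68) mod 360° = 345.92° ≈ 346°.

346°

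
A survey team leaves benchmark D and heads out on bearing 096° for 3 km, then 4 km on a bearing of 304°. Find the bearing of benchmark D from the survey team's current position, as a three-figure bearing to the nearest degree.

Leg 1 (096°, 3 km): east 3 sin 96° = 2.98, north 3 cos 96° = -0.31
Leg 2 (304°, 4 km): east 4 sin 304° = -3.32, north 4 cos 304° = 2.24
Net displacement: -0.33 east, 1.92 north. Direction back to start is (0.33, -1.92): bearing = atan2(0.33, -1.92) mod 360° = 170.19° ≈ 170°.

170°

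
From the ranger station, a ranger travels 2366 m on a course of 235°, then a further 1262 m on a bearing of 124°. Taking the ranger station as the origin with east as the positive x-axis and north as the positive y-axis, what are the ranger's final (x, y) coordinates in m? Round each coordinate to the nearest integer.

Leg 1 (235°, 2366 m): east 2366 sin 235° = -1938.11, north 2366 cos 235° = -1357.08
Leg 2 (124°, 1262 m): east 1262 sin 124° = 1046.25, north 1262 cos 124° = -705.70
Summing: -891.87 m east, -2062.78 m north → (-892, -2063).

(-892, -2063)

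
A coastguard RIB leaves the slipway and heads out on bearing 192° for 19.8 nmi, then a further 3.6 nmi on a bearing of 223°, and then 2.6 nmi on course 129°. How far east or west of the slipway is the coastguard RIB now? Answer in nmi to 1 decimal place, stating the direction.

4.6 nmi west

Leg 1 (192°, 19.8 nmi): east 19.8 sin 192° = -4.12, north 19.8 cos 192° = -19.37
Leg 2 (223°, 3.6 nmi): east 3.6 sin 223° = -2.46, north 3.6 cos 223° = -2.63
Leg 3 (129°, 2.6 nmi): east 2.6 sin 129° = 2.02, north 2.6 cos 129° = -1.64
Net east component: -4.55 nmi.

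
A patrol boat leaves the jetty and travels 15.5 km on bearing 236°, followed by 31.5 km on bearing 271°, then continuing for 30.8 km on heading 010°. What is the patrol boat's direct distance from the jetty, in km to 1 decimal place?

Leg 1 (236°, 15.5 km): east 15.5 sin 236° = -12.85, north 15.5 cos 236° = -8.67
Leg 2 (271°, 31.5 km): east 31.5 sin 271° = -31.50, north 31.5 cos 271° = 0.55
Leg 3 (010°, 30.8 km): east 30.8 sin 10° = 5.35, north 30.8 cos 10° = 30.33
Net: -39.00 east, 22.21 north. Distance = √((-39.00)² + (22.21)²) = 44.880 km.

44.9 km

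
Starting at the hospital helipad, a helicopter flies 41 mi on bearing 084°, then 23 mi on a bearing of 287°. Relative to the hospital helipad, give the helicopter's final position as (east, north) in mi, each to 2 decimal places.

(18.78, 11.01)

Leg 1 (084°, 41 mi): east 41 sin 84° = 40.78, north 41 cos 84° = 4.29
Leg 2 (287°, 23 mi): east 23 sin 287° = -22.00, north 23 cos 287° = 6.72
Summing: 18.78 mi east, 11.01 mi north → (18.78, 11.01).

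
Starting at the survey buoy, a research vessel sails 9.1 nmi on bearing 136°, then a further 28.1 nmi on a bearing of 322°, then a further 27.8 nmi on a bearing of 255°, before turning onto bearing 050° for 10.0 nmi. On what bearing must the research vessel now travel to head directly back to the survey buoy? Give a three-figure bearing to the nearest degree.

Leg 1 (136°, 9.1 nmi): east 9.1 sin 136° = 6.32, north 9.1 cos 136° = -6.55
Leg 2 (322°, 28.1 nmi): east 28.1 sin 322° = -17.30, north 28.1 cos 322° = 22.14
Leg 3 (255°, 27.8 nmi): east 27.8 sin 255° = -26.85, north 27.8 cos 255° = -7.20
Leg 4 (050°, 10.0 nmi): east 10.0 sin 50° = 7.66, north 10.0 cos 50° = 6.43
Net displacement: -30.17 east, 14.83 north. Direction back to start is (30.17, -14.83): bearing = atan2(30.17, -14.83) mod 360° = 116.18° ≈ 116°.

116°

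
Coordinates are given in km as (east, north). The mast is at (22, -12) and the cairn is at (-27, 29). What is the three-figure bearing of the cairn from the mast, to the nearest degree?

310°

Δeast = -27 − 22 = -49.00; Δnorth = 29 − -12 = 41.00.
Bearing = atan2(Δeast, Δnorth) mod 360° = 309.92° ≈ 310°.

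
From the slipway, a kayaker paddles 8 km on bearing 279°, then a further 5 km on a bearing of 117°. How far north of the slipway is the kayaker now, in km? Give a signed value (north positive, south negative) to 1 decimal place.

-1.0 km

Leg 1 (279°, 8 km): east 8 sin 279° = -7.90, north 8 cos 279° = 1.25
Leg 2 (117°, 5 km): east 5 sin 117° = 4.46, north 5 cos 117° = -2.27
Net north component: -1.02 km.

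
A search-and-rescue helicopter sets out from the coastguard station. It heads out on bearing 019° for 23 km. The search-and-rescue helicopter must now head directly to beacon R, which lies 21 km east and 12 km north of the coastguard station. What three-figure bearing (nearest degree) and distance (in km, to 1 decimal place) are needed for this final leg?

Leg 1 (019°, 23 km): east 23 sin 19° = 7.49, north 23 cos 19° = 21.75
Current position: (7.49, 21.75). Target: (21, 12). Remaining: Δeast = 13.51, Δnorth = -9.75.
Bearing = atan2(13.51, -9.75) mod 360° = 125.81°; distance = √((13.51)² + (-9.75)²) = 16.661 km.

126°, 16.7 km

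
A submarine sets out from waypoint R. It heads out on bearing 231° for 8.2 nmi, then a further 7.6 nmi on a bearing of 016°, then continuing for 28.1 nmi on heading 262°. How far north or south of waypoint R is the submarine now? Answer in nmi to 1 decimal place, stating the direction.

1.8 nmi south

Leg 1 (231°, 8.2 nmi): east 8.2 sin 231° = -6.37, north 8.2 cos 231° = -5.16
Leg 2 (016°, 7.6 nmi): east 7.6 sin 16° = 2.09, north 7.6 cos 16° = 7.31
Leg 3 (262°, 28.1 nmi): east 28.1 sin 262° = -27.83, north 28.1 cos 262° = -3.91
Net north component: -1.77 nmi.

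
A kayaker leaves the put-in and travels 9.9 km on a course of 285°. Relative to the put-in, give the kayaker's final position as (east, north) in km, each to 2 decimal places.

Leg 1 (285°, 9.9 km): east 9.9 sin 285° = -9.56, north 9.9 cos 285° = 2.56
Summing: -9.56 km east, 2.56 km north → (-9.56, 2.56).

(-9.56, 2.56)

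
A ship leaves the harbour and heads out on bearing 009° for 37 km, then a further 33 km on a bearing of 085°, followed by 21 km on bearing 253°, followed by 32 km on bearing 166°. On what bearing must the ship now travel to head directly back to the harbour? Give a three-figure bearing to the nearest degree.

Leg 1 (009°, 37 km): east 37 sin 9° = 5.79, north 37 cos 9° = 36.54
Leg 2 (085°, 33 km): east 33 sin 85° = 32.87, north 33 cos 85° = 2.88
Leg 3 (253°, 21 km): east 21 sin 253° = -20.08, north 21 cos 253° = -6.14
Leg 4 (166°, 32 km): east 32 sin 166° = 7.74, north 32 cos 166° = -31.05
Net displacement: 26.32 east, 2.23 north. Direction back to start is (-26.32, -2.23): bearing = atan2(-26.32, -2.23) mod 360° = 265.15° ≈ 265°.

265°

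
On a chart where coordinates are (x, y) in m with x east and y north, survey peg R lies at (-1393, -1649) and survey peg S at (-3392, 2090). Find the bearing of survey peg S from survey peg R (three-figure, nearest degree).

332°

Δeast = -3392 − -1393 = -1999.00; Δnorth = 2090 − -1649 = 3739.00.
Bearing = atan2(Δeast, Δnorth) mod 360° = 331.87° ≈ 332°.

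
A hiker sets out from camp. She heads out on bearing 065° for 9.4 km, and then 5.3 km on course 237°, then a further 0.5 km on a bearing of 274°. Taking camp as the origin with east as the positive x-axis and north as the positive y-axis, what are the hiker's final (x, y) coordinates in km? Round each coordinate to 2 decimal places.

(3.58, 1.12)

Leg 1 (065°, 9.4 km): east 9.4 sin 65° = 8.52, north 9.4 cos 65° = 3.97
Leg 2 (237°, 5.3 km): east 5.3 sin 237° = -4.44, north 5.3 cos 237° = -2.89
Leg 3 (274°, 0.5 km): east 0.5 sin 274° = -0.50, north 0.5 cos 274° = 0.03
Summing: 3.58 km east, 1.12 km north → (3.58, 1.12).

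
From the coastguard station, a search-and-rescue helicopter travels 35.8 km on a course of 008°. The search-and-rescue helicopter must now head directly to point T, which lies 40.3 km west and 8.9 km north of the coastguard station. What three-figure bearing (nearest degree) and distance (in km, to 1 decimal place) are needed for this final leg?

Leg 1 (008°, 35.8 km): east 35.8 sin 8° = 4.98, north 35.8 cos 8° = 35.45
Current position: (4.98, 35.45). Target: (-40.3, 8.9). Remaining: Δeast = -45.28, Δnorth = -26.55.
Bearing = atan2(-45.28, -26.55) mod 360° = 239.61°; distance = √((-45.28)² + (-26.55)²) = 52.493 km.

240°, 52.5 km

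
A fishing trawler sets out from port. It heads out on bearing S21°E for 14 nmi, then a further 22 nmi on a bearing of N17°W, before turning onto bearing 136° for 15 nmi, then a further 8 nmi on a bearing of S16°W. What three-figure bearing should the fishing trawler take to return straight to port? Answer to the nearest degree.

Leg 1 (S21°E, 14 nmi): east 14 sin 159° = 5.02, north 14 cos 159° = -13.07
Leg 2 (N17°W, 22 nmi): east 22 sin 343° = -6.43, north 22 cos 343° = 21.04
Leg 3 (136°, 15 nmi): east 15 sin 136° = 10.42, north 15 cos 136° = -10.79
Leg 4 (S16°W, 8 nmi): east 8 sin 196° = -2.21, north 8 cos 196° = -7.69
Net displacement: 6.80 east, -10.51 north. Direction back to start is (-6.80, 10.51): bearing = atan2(-6.80, 10.51) mod 360° = 327.10° ≈ 327°.

327°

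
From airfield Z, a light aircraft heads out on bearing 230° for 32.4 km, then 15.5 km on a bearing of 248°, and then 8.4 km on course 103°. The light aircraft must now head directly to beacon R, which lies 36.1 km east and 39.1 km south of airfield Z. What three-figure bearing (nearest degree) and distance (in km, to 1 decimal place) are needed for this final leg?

Leg 1 (230°, 32.4 km): east 32.4 sin 230° = -24.82, north 32.4 cos 230° = -20.83
Leg 2 (248°, 15.5 km): east 15.5 sin 248° = -14.37, north 15.5 cos 248° = -5.81
Leg 3 (103°, 8.4 km): east 8.4 sin 103° = 8.18, north 8.4 cos 103° = -1.89
Current position: (-31.01, -28.52). Target: (36.1, -39.1). Remaining: Δeast = 67.11, Δnorth = -10.58.
Bearing = atan2(67.11, -10.58) mod 360° = 98.96°; distance = √((67.11)² + (-10.58)²) = 67.935 km.

099°, 67.9 km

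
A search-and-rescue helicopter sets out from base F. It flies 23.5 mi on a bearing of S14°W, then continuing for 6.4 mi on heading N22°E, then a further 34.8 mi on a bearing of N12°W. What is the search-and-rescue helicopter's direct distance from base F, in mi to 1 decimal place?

20.1 mi

Leg 1 (S14°W, 23.5 mi): east 23.5 sin 194° = -5.69, north 23.5 cos 194° = -22.80
Leg 2 (N22°E, 6.4 mi): east 6.4 sin 22° = 2.40, north 6.4 cos 22° = 5.93
Leg 3 (N12°W, 34.8 mi): east 34.8 sin 348° = -7.24, north 34.8 cos 348° = 34.04
Net: -10.52 east, 17.17 north. Distance = √((-10.52)² + (17.17)²) = 20.139 mi.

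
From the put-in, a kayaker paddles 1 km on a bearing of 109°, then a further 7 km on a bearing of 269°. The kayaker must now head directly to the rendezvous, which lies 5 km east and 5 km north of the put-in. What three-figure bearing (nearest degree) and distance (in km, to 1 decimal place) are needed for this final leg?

Leg 1 (109°, 1 km): east 1 sin 109° = 0.95, north 1 cos 109° = -0.33
Leg 2 (269°, 7 km): east 7 sin 269° = -7.00, north 7 cos 269° = -0.12
Current position: (-6.05, -0.45). Target: (5, 5). Remaining: Δeast = 11.05, Δnorth = 5.45.
Bearing = atan2(11.05, 5.45) mod 360° = 63.76°; distance = √((11.05)² + (5.45)²) = 12.323 km.

064°, 12.3 km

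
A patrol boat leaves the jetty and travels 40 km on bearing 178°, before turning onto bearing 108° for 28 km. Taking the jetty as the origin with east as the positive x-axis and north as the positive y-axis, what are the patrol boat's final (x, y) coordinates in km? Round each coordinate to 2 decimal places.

(28.03, -48.63)

Leg 1 (178°, 40 km): east 40 sin 178° = 1.40, north 40 cos 178° = -39.98
Leg 2 (108°, 28 km): east 28 sin 108° = 26.63, north 28 cos 108° = -8.65
Summing: 28.03 km east, -48.63 km north → (28.03, -48.63).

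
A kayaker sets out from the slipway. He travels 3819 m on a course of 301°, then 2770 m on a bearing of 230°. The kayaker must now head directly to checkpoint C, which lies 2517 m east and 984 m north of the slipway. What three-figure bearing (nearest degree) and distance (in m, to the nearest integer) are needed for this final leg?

Leg 1 (301°, 3819 m): east 3819 sin 301° = -3273.52, north 3819 cos 301° = 1966.93
Leg 2 (230°, 2770 m): east 2770 sin 230° = -2121.94, north 2770 cos 230° = -1780.52
Current position: (-5395.47, 186.41). Target: (2517, 984). Remaining: Δeast = 7912.47, Δnorth = 797.59.
Bearing = atan2(7912.47, 797.59) mod 360° = 84.24°; distance = √((7912.47)² + (797.59)²) = 7952.563 m.

084°, 7953 m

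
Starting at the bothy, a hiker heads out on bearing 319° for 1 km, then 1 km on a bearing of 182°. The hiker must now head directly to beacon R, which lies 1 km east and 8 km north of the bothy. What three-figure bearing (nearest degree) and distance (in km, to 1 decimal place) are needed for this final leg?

Leg 1 (319°, 1 km): east 1 sin 319° = -0.66, north 1 cos 319° = 0.75
Leg 2 (182°, 1 km): east 1 sin 182° = -0.03, north 1 cos 182° = -1.00
Current position: (-0.69, -0.24). Target: (1, 8). Remaining: Δeast = 1.69, Δnorth = 8.24.
Bearing = atan2(1.69, 8.24) mod 360° = 11.59°; distance = √((1.69)² + (8.24)²) = 8.416 km.

012°, 8.4 km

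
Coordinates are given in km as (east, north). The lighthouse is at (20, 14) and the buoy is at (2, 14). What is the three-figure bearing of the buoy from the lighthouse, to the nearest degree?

270°

Δeast = 2 − 20 = -18.00; Δnorth = 14 − 14 = 0.00.
Bearing = atan2(Δeast, Δnorth) mod 360° = 270.00° ≈ 270°.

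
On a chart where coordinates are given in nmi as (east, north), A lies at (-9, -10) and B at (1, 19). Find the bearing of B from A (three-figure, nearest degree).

Δeast = 1 − -9 = 10.00; Δnorth = 19 − -10 = 29.00.
Bearing = atan2(Δeast, Δnorth) mod 360° = 19.03° ≈ 019°.

019°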